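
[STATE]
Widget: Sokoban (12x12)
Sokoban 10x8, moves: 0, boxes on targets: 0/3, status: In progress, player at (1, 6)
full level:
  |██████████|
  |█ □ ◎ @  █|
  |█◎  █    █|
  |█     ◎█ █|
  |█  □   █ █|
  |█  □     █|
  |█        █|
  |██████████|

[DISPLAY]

██████████  
█ □ ◎ @  █  
█◎  █    █  
█     ◎█ █  
█  □   █ █  
█  □     █  
█        █  
██████████  
Moves: 0  0/
            
            
            


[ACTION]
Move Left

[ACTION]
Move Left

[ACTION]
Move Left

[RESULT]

██████████  
█ □@◎    █  
█◎  █    █  
█     ◎█ █  
█  □   █ █  
█  □     █  
█        █  
██████████  
Moves: 3  0/
            
            
            


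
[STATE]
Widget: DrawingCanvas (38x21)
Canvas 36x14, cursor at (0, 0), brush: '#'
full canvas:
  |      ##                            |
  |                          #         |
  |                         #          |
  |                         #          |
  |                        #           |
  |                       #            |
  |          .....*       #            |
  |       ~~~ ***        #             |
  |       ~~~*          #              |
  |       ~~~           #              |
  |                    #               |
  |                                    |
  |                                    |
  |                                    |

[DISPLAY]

+     ##                              
                          #           
                         #            
                         #            
                        #             
                       #              
          .....*       #              
       ~~~ ***        #               
       ~~~*          #                
       ~~~           #                
                    #                 
                                      
                                      
                                      
                                      
                                      
                                      
                                      
                                      
                                      
                                      


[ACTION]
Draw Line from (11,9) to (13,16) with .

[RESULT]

+     ##                              
                          #           
                         #            
                         #            
                        #             
                       #              
          .....*       #              
       ~~~ ***        #               
       ~~~*          #                
       ~~~           #                
                    #                 
         ..                           
           ....                       
               ..                     
                                      
                                      
                                      
                                      
                                      
                                      
                                      


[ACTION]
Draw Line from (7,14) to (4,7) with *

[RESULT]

+     ##                              
                          #           
                         #            
                         #            
       **               #             
         **            #              
          .**..*       #              
       ~~~ ****       #               
       ~~~*          #                
       ~~~           #                
                    #                 
         ..                           
           ....                       
               ..                     
                                      
                                      
                                      
                                      
                                      
                                      
                                      


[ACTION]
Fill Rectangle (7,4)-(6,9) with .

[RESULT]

+     ##                              
                          #           
                         #            
                         #            
       **               #             
         **            #              
    .......**..*       #              
    ...... ****       #               
       ~~~*          #                
       ~~~           #                
                    #                 
         ..                           
           ....                       
               ..                     
                                      
                                      
                                      
                                      
                                      
                                      
                                      


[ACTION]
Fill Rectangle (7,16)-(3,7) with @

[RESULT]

+     ##                              
                          #           
                         #            
       @@@@@@@@@@        #            
       @@@@@@@@@@       #             
       @@@@@@@@@@      #              
    ...@@@@@@@@@@      #              
    ...@@@@@@@@@@     #               
       ~~~*          #                
       ~~~           #                
                    #                 
         ..                           
           ....                       
               ..                     
                                      
                                      
                                      
                                      
                                      
                                      
                                      


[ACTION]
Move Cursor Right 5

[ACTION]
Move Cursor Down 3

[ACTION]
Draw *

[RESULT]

      ##                              
                          #           
                         #            
     * @@@@@@@@@@        #            
       @@@@@@@@@@       #             
       @@@@@@@@@@      #              
    ...@@@@@@@@@@      #              
    ...@@@@@@@@@@     #               
       ~~~*          #                
       ~~~           #                
                    #                 
         ..                           
           ....                       
               ..                     
                                      
                                      
                                      
                                      
                                      
                                      
                                      


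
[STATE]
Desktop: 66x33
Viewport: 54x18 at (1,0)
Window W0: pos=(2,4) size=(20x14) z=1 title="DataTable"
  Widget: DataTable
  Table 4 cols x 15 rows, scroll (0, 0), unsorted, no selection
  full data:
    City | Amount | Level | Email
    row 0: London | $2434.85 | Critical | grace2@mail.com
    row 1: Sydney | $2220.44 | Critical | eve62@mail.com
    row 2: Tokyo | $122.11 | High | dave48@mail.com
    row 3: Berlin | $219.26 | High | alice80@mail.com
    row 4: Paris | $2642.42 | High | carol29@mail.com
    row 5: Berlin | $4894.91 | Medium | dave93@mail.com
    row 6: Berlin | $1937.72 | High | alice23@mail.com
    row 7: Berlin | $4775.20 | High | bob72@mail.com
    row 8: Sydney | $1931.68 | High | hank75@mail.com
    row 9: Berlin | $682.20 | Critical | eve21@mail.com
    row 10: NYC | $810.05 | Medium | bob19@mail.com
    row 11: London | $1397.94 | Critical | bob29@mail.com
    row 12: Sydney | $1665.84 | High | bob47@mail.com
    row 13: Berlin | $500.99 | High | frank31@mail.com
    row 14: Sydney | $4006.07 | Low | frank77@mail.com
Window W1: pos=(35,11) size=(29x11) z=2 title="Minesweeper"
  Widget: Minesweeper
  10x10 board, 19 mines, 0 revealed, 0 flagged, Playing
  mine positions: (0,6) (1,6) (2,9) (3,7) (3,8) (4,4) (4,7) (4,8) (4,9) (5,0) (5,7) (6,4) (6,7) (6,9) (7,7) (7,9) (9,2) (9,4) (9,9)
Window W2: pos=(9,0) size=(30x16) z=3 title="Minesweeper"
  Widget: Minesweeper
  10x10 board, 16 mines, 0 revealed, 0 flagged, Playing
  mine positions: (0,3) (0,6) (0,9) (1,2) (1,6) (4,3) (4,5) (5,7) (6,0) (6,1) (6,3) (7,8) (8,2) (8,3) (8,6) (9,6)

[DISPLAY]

        ┏━━━━━━━━━━━━━━━━━━━━━━━━━━━━┓                
        ┃ Minesweeper                ┃                
        ┠────────────────────────────┨                
        ┃■■■■■■■■■■                  ┃                
 ┏━━━━━━┃■■■■■■■■■■                  ┃                
 ┃ DataT┃■■■■■■■■■■                  ┃                
 ┠──────┃■■■■■■■■■■                  ┃                
 ┃City  ┃■■■■■■■■■■                  ┃                
 ┃──────┃■■■■■■■■■■                  ┃                
 ┃London┃■■■■■■■■■■                  ┃                
 ┃Sydney┃■■■■■■■■■■                  ┃                
 ┃Tokyo ┃■■■■■■■■■■                  ┃━━━━━━━━━━━━━━━━
 ┃Berlin┃■■■■■■■■■■                  ┃nesweeper       
 ┃Paris ┃                            ┃────────────────
 ┃Berlin┃                            ┃■■■■■■■         
 ┃Berlin┗━━━━━━━━━━━━━━━━━━━━━━━━━━━━┛■■■■■■■         
 ┃Berlin│$4775.20│Hi┃             ┃■■■■■■■■■■         
 ┗━━━━━━━━━━━━━━━━━━┛             ┃■■■■■■■■■■         


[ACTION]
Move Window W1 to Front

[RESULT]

        ┏━━━━━━━━━━━━━━━━━━━━━━━━━━━━┓                
        ┃ Minesweeper                ┃                
        ┠────────────────────────────┨                
        ┃■■■■■■■■■■                  ┃                
 ┏━━━━━━┃■■■■■■■■■■                  ┃                
 ┃ DataT┃■■■■■■■■■■                  ┃                
 ┠──────┃■■■■■■■■■■                  ┃                
 ┃City  ┃■■■■■■■■■■                  ┃                
 ┃──────┃■■■■■■■■■■                  ┃                
 ┃London┃■■■■■■■■■■                  ┃                
 ┃Sydney┃■■■■■■■■■■                  ┃                
 ┃Tokyo ┃■■■■■■■■■■               ┏━━━━━━━━━━━━━━━━━━━
 ┃Berlin┃■■■■■■■■■■               ┃ Minesweeper       
 ┃Paris ┃                         ┠───────────────────
 ┃Berlin┃                         ┃■■■■■■■■■■         
 ┃Berlin┗━━━━━━━━━━━━━━━━━━━━━━━━━┃■■■■■■■■■■         
 ┃Berlin│$4775.20│Hi┃             ┃■■■■■■■■■■         
 ┗━━━━━━━━━━━━━━━━━━┛             ┃■■■■■■■■■■         


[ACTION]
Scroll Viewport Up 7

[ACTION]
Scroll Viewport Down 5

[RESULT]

 ┃ DataT┃■■■■■■■■■■                  ┃                
 ┠──────┃■■■■■■■■■■                  ┃                
 ┃City  ┃■■■■■■■■■■                  ┃                
 ┃──────┃■■■■■■■■■■                  ┃                
 ┃London┃■■■■■■■■■■                  ┃                
 ┃Sydney┃■■■■■■■■■■                  ┃                
 ┃Tokyo ┃■■■■■■■■■■               ┏━━━━━━━━━━━━━━━━━━━
 ┃Berlin┃■■■■■■■■■■               ┃ Minesweeper       
 ┃Paris ┃                         ┠───────────────────
 ┃Berlin┃                         ┃■■■■■■■■■■         
 ┃Berlin┗━━━━━━━━━━━━━━━━━━━━━━━━━┃■■■■■■■■■■         
 ┃Berlin│$4775.20│Hi┃             ┃■■■■■■■■■■         
 ┗━━━━━━━━━━━━━━━━━━┛             ┃■■■■■■■■■■         
                                  ┃■■■■■■■■■■         
                                  ┃■■■■■■■■■■         
                                  ┃■■■■■■■■■■         
                                  ┗━━━━━━━━━━━━━━━━━━━
                                                      


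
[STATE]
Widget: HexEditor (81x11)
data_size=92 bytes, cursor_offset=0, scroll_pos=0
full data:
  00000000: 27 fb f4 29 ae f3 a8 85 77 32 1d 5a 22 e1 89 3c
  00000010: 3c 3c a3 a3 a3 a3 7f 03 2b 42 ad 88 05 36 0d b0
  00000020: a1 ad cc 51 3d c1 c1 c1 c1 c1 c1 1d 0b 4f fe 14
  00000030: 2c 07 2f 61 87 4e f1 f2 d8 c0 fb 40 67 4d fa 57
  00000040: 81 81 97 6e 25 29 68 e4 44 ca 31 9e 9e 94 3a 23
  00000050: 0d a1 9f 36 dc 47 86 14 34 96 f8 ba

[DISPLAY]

00000000  27 fb f4 29 ae f3 a8 85  77 32 1d 5a 22 e1 89 3c  |'..)....w2.Z"..<|   
00000010  3c 3c a3 a3 a3 a3 7f 03  2b 42 ad 88 05 36 0d b0  |<<......+B...6..|   
00000020  a1 ad cc 51 3d c1 c1 c1  c1 c1 c1 1d 0b 4f fe 14  |...Q=........O..|   
00000030  2c 07 2f 61 87 4e f1 f2  d8 c0 fb 40 67 4d fa 57  |,./a.N.....@gM.W|   
00000040  81 81 97 6e 25 29 68 e4  44 ca 31 9e 9e 94 3a 23  |...n%)h.D.1...:#|   
00000050  0d a1 9f 36 dc 47 86 14  34 96 f8 ba              |...6.G..4...    |   
                                                                                 
                                                                                 
                                                                                 
                                                                                 
                                                                                 


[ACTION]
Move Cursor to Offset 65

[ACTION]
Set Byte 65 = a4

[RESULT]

00000000  27 fb f4 29 ae f3 a8 85  77 32 1d 5a 22 e1 89 3c  |'..)....w2.Z"..<|   
00000010  3c 3c a3 a3 a3 a3 7f 03  2b 42 ad 88 05 36 0d b0  |<<......+B...6..|   
00000020  a1 ad cc 51 3d c1 c1 c1  c1 c1 c1 1d 0b 4f fe 14  |...Q=........O..|   
00000030  2c 07 2f 61 87 4e f1 f2  d8 c0 fb 40 67 4d fa 57  |,./a.N.....@gM.W|   
00000040  81 A4 97 6e 25 29 68 e4  44 ca 31 9e 9e 94 3a 23  |...n%)h.D.1...:#|   
00000050  0d a1 9f 36 dc 47 86 14  34 96 f8 ba              |...6.G..4...    |   
                                                                                 
                                                                                 
                                                                                 
                                                                                 
                                                                                 


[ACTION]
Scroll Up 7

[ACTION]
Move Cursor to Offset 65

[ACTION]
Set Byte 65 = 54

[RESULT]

00000000  27 fb f4 29 ae f3 a8 85  77 32 1d 5a 22 e1 89 3c  |'..)....w2.Z"..<|   
00000010  3c 3c a3 a3 a3 a3 7f 03  2b 42 ad 88 05 36 0d b0  |<<......+B...6..|   
00000020  a1 ad cc 51 3d c1 c1 c1  c1 c1 c1 1d 0b 4f fe 14  |...Q=........O..|   
00000030  2c 07 2f 61 87 4e f1 f2  d8 c0 fb 40 67 4d fa 57  |,./a.N.....@gM.W|   
00000040  81 54 97 6e 25 29 68 e4  44 ca 31 9e 9e 94 3a 23  |.T.n%)h.D.1...:#|   
00000050  0d a1 9f 36 dc 47 86 14  34 96 f8 ba              |...6.G..4...    |   
                                                                                 
                                                                                 
                                                                                 
                                                                                 
                                                                                 


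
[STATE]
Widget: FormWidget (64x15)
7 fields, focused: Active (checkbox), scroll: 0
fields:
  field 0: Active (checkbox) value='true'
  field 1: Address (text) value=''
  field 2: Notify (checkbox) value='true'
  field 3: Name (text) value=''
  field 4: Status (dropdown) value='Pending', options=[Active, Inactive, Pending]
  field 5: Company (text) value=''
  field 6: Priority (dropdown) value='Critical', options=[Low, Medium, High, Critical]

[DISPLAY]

> Active:     [x]                                               
  Address:    [                                                ]
  Notify:     [x]                                               
  Name:       [                                                ]
  Status:     [Pending                                        ▼]
  Company:    [                                                ]
  Priority:   [Critical                                       ▼]
                                                                
                                                                
                                                                
                                                                
                                                                
                                                                
                                                                
                                                                


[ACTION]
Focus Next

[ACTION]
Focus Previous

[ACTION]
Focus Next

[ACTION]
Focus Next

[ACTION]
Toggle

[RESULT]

  Active:     [x]                                               
  Address:    [                                                ]
> Notify:     [ ]                                               
  Name:       [                                                ]
  Status:     [Pending                                        ▼]
  Company:    [                                                ]
  Priority:   [Critical                                       ▼]
                                                                
                                                                
                                                                
                                                                
                                                                
                                                                
                                                                
                                                                


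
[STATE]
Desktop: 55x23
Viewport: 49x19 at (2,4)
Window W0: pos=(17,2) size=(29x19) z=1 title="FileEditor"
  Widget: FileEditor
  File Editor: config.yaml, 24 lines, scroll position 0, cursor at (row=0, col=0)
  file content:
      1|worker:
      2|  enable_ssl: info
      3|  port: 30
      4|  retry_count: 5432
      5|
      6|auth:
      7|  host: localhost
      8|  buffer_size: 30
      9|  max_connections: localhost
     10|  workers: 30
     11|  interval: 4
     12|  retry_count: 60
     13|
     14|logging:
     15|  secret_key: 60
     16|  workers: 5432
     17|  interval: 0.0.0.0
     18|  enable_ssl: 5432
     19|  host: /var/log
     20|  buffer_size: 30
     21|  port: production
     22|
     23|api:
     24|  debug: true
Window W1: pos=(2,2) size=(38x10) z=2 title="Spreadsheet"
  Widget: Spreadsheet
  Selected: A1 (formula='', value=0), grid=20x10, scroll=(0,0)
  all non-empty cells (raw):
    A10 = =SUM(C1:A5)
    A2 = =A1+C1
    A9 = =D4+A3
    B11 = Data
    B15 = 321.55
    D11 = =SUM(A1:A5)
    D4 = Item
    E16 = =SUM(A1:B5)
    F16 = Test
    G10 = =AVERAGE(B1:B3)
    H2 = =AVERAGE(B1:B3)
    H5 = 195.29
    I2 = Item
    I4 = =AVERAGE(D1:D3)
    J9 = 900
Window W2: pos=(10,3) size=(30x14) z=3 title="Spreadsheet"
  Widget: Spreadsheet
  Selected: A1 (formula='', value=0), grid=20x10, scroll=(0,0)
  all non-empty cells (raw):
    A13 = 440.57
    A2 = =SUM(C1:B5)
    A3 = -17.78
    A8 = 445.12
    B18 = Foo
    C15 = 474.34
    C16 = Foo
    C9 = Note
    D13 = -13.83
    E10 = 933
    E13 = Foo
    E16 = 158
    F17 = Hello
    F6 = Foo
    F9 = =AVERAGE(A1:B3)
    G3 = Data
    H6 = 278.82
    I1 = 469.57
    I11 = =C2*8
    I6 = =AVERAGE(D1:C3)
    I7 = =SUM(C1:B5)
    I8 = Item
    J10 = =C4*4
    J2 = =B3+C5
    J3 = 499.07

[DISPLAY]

┠───────┃ Spreadsheet                ┃─────┨     
┃A1:    ┠────────────────────────────┨    ▲┃     
┃       ┃A1:                         ┃    █┃     
┃-------┃       A       B       C    ┃    ░┃     
┃  1    ┃----------------------------┃    ░┃     
┃  2    ┃  1      [0]       0       0┃    ░┃     
┃  3    ┃  2        0       0       0┃    ░┃     
┗━━━━━━━┃  3   -17.78       0       0┃    ░┃     
        ┃  4        0       0       0┃    ░┃     
        ┃  5        0       0       0┃alho░┃     
        ┃  6        0       0       0┃    ░┃     
        ┃  7        0       0       0┃    ░┃     
        ┗━━━━━━━━━━━━━━━━━━━━━━━━━━━━┛    ░┃     
               ┃                          ░┃     
               ┃logging:                  ░┃     
               ┃  secret_key: 60          ▼┃     
               ┗━━━━━━━━━━━━━━━━━━━━━━━━━━━┛     
                                                 
                                                 


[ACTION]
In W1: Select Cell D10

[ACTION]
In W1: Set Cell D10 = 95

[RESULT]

┠───────┃ Spreadsheet                ┃─────┨     
┃D10: 95┠────────────────────────────┨    ▲┃     
┃       ┃A1:                         ┃    █┃     
┃-------┃       A       B       C    ┃    ░┃     
┃  1    ┃----------------------------┃    ░┃     
┃  2    ┃  1      [0]       0       0┃    ░┃     
┃  3    ┃  2        0       0       0┃    ░┃     
┗━━━━━━━┃  3   -17.78       0       0┃    ░┃     
        ┃  4        0       0       0┃    ░┃     
        ┃  5        0       0       0┃alho░┃     
        ┃  6        0       0       0┃    ░┃     
        ┃  7        0       0       0┃    ░┃     
        ┗━━━━━━━━━━━━━━━━━━━━━━━━━━━━┛    ░┃     
               ┃                          ░┃     
               ┃logging:                  ░┃     
               ┃  secret_key: 60          ▼┃     
               ┗━━━━━━━━━━━━━━━━━━━━━━━━━━━┛     
                                                 
                                                 


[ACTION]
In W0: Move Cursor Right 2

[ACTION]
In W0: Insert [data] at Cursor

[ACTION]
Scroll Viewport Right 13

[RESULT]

────┃ Spreadsheet                ┃─────┨         
: 95┠────────────────────────────┨    ▲┃         
    ┃A1:                         ┃    █┃         
----┃       A       B       C    ┃    ░┃         
    ┃----------------------------┃    ░┃         
    ┃  1      [0]       0       0┃    ░┃         
    ┃  2        0       0       0┃    ░┃         
━━━━┃  3   -17.78       0       0┃    ░┃         
    ┃  4        0       0       0┃    ░┃         
    ┃  5        0       0       0┃alho░┃         
    ┃  6        0       0       0┃    ░┃         
    ┃  7        0       0       0┃    ░┃         
    ┗━━━━━━━━━━━━━━━━━━━━━━━━━━━━┛    ░┃         
           ┃                          ░┃         
           ┃logging:                  ░┃         
           ┃  secret_key: 60          ▼┃         
           ┗━━━━━━━━━━━━━━━━━━━━━━━━━━━┛         
                                                 
                                                 


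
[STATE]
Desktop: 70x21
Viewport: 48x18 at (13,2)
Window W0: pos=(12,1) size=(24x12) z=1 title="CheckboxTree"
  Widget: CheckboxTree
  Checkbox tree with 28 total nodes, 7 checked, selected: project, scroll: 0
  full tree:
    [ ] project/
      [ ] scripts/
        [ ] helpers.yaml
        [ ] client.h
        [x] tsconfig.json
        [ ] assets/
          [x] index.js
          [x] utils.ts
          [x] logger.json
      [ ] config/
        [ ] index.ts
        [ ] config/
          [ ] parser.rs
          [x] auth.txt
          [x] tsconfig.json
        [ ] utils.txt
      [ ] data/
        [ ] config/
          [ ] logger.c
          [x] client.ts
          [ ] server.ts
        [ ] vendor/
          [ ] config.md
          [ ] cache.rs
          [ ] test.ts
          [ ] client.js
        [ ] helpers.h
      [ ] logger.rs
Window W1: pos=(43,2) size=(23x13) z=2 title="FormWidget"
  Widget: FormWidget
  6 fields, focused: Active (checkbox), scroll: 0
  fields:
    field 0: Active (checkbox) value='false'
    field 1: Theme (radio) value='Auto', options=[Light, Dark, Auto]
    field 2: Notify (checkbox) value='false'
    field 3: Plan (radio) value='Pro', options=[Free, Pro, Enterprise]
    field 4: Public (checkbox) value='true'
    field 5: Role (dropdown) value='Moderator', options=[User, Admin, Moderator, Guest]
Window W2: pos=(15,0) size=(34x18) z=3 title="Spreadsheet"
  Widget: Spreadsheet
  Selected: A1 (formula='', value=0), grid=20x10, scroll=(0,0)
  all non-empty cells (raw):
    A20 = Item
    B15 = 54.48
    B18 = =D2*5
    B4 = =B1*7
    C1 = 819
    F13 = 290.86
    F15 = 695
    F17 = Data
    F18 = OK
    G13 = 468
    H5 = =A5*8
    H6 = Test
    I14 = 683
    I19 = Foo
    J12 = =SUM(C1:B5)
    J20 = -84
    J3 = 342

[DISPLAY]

 C┠────────────────────────────────┨━━━━━━━━━━━━
──┃A1:                             ┃Widget      
>[┃       A       B       C       D┃────────────
  ┃--------------------------------┃ive:     [ ]
  ┃  1      [0]       0     819    ┃me:      ( )
  ┃  2        0       0       0    ┃ify:     [ ]
  ┃  3        0       0       0    ┃n:       ( )
  ┃  4        0       0       0    ┃lic:     [x]
  ┃  5        0       0       0    ┃e:       [Mo
  ┃  6        0       0       0    ┃            
━━┃  7        0       0       0    ┃            
  ┃  8        0       0       0    ┃            
  ┃  9        0       0       0    ┃━━━━━━━━━━━━
  ┃ 10        0       0       0    ┃            
  ┃ 11        0       0       0    ┃            
  ┗━━━━━━━━━━━━━━━━━━━━━━━━━━━━━━━━┛            
                                                
                                                


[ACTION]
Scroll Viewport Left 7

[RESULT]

      ┃ C┠────────────────────────────────┨━━━━━
      ┠──┃A1:                             ┃Widge
      ┃>[┃       A       B       C       D┃─────
      ┃  ┃--------------------------------┃ive: 
      ┃  ┃  1      [0]       0     819    ┃me:  
      ┃  ┃  2        0       0       0    ┃ify: 
      ┃  ┃  3        0       0       0    ┃n:   
      ┃  ┃  4        0       0       0    ┃lic: 
      ┃  ┃  5        0       0       0    ┃e:   
      ┃  ┃  6        0       0       0    ┃     
      ┗━━┃  7        0       0       0    ┃     
         ┃  8        0       0       0    ┃     
         ┃  9        0       0       0    ┃━━━━━
         ┃ 10        0       0       0    ┃     
         ┃ 11        0       0       0    ┃     
         ┗━━━━━━━━━━━━━━━━━━━━━━━━━━━━━━━━┛     
                                                
                                                


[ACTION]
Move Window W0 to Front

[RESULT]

      ┃ CheckboxTree         ┃────────────┨━━━━━
      ┠──────────────────────┨            ┃Widge
      ┃>[-] project/         ┃   C       D┃─────
      ┃   [-] scripts/       ┃------------┃ive: 
      ┃     [ ] helpers.yaml ┃     819    ┃me:  
      ┃     [ ] client.h     ┃       0    ┃ify: 
      ┃     [x] tsconfig.json┃       0    ┃n:   
      ┃     [x] assets/      ┃       0    ┃lic: 
      ┃       [x] index.js   ┃       0    ┃e:   
      ┃       [x] utils.ts   ┃       0    ┃     
      ┗━━━━━━━━━━━━━━━━━━━━━━┛       0    ┃     
         ┃  8        0       0       0    ┃     
         ┃  9        0       0       0    ┃━━━━━
         ┃ 10        0       0       0    ┃     
         ┃ 11        0       0       0    ┃     
         ┗━━━━━━━━━━━━━━━━━━━━━━━━━━━━━━━━┛     
                                                
                                                


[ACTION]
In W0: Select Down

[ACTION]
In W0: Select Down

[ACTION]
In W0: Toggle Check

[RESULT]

      ┃ CheckboxTree         ┃────────────┨━━━━━
      ┠──────────────────────┨            ┃Widge
      ┃ [-] project/         ┃   C       D┃─────
      ┃   [-] scripts/       ┃------------┃ive: 
      ┃>    [x] helpers.yaml ┃     819    ┃me:  
      ┃     [ ] client.h     ┃       0    ┃ify: 
      ┃     [x] tsconfig.json┃       0    ┃n:   
      ┃     [x] assets/      ┃       0    ┃lic: 
      ┃       [x] index.js   ┃       0    ┃e:   
      ┃       [x] utils.ts   ┃       0    ┃     
      ┗━━━━━━━━━━━━━━━━━━━━━━┛       0    ┃     
         ┃  8        0       0       0    ┃     
         ┃  9        0       0       0    ┃━━━━━
         ┃ 10        0       0       0    ┃     
         ┃ 11        0       0       0    ┃     
         ┗━━━━━━━━━━━━━━━━━━━━━━━━━━━━━━━━┛     
                                                
                                                


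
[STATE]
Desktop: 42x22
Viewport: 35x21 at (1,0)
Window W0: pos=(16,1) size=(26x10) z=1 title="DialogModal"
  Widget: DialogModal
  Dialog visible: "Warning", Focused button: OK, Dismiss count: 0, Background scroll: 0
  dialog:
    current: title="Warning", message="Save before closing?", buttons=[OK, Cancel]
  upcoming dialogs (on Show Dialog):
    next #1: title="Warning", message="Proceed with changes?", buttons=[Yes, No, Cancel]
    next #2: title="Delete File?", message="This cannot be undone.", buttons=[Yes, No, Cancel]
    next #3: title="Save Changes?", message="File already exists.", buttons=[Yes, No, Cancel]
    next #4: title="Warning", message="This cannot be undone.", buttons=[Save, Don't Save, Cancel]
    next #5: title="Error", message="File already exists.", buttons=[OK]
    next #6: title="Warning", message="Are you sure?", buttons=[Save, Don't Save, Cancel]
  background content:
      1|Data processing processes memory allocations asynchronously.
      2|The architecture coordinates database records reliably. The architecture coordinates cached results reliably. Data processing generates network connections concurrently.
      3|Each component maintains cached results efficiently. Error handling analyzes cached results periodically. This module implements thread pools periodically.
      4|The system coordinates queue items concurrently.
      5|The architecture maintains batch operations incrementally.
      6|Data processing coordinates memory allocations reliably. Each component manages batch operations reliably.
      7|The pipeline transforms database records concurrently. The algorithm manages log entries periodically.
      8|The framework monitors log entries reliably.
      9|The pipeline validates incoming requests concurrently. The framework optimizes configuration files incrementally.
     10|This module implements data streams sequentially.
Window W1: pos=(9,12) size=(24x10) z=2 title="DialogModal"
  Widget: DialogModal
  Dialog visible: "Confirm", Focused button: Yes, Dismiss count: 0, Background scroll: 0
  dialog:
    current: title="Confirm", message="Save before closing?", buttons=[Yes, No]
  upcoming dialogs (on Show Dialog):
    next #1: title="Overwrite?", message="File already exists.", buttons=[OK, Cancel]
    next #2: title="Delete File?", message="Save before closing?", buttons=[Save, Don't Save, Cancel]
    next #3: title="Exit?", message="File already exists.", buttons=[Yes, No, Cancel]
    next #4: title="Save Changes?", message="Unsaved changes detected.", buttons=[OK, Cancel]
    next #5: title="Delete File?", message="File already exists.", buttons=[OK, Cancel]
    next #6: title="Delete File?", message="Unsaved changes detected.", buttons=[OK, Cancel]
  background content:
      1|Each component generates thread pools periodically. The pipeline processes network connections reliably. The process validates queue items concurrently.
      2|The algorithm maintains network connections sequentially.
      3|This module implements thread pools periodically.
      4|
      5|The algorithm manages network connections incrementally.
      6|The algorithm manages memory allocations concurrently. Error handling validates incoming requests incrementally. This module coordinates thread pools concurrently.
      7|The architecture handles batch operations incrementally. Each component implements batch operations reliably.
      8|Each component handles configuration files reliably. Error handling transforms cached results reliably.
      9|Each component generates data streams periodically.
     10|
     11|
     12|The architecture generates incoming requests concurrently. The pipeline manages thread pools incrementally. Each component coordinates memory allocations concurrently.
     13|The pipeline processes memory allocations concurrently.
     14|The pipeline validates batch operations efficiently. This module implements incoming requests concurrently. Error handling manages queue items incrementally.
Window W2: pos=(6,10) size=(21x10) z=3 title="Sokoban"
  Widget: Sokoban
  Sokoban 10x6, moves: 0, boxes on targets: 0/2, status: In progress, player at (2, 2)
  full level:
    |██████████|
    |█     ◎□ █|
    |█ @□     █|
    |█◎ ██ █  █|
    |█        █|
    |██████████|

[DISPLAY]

                                   
               ┏━━━━━━━━━━━━━━━━━━━
               ┃ DialogModal       
               ┠───────────────────
               ┃Da┌────────────────
               ┃Th│     Warning    
               ┃Ea│Save before clos
               ┃Th│  [OK]  Cancel  
               ┃Th└────────────────
               ┃Data processing coo
     ┏━━━━━━━━━━━━━━━━━━━┓━━━━━━━━━
     ┃ Sokoban           ┃         
     ┠───────────────────┨━━━━━┓   
     ┃██████████         ┃     ┃   
     ┃█     ◎□ █         ┃─────┨   
     ┃█ @□     █         ┃──┐at┃   
     ┃█◎ ██ █  █         ┃  │in┃   
     ┃█        █         ┃os│ts┃   
     ┃██████████         ┃  │  ┃   
     ┗━━━━━━━━━━━━━━━━━━━┛──┘s ┃   
        ┃The algorithm manages ┃   


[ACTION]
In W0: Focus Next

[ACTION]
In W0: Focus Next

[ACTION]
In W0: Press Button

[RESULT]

                                   
               ┏━━━━━━━━━━━━━━━━━━━
               ┃ DialogModal       
               ┠───────────────────
               ┃Data processing pro
               ┃The architecture co
               ┃Each component main
               ┃The system coordina
               ┃The architecture ma
               ┃Data processing coo
     ┏━━━━━━━━━━━━━━━━━━━┓━━━━━━━━━
     ┃ Sokoban           ┃         
     ┠───────────────────┨━━━━━┓   
     ┃██████████         ┃     ┃   
     ┃█     ◎□ █         ┃─────┨   
     ┃█ @□     █         ┃──┐at┃   
     ┃█◎ ██ █  █         ┃  │in┃   
     ┃█        █         ┃os│ts┃   
     ┃██████████         ┃  │  ┃   
     ┗━━━━━━━━━━━━━━━━━━━┛──┘s ┃   
        ┃The algorithm manages ┃   


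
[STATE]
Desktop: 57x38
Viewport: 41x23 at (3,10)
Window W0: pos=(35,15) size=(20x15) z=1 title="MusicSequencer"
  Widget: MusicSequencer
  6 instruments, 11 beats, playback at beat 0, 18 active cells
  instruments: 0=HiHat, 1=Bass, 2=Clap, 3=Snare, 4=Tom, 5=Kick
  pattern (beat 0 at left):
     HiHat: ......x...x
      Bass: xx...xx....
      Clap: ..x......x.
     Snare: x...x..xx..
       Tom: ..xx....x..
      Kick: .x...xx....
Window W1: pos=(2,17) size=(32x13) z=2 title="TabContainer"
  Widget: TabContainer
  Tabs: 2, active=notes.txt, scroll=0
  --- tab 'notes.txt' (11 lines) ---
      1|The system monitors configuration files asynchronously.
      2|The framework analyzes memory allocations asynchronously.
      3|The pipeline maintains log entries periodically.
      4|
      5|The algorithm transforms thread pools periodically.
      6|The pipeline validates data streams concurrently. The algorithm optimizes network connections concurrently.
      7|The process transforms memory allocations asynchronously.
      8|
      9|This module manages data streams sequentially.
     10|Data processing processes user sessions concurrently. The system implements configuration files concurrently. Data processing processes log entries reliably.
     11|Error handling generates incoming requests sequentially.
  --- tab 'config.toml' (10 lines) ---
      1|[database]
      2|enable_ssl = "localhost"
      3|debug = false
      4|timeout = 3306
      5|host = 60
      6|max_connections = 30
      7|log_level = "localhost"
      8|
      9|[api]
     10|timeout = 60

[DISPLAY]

                                         
                                         
                                         
                                         
                                         
                                ┏━━━━━━━━
                                ┃ MusicSe
━━━━━━━━━━━━━━━━━━━━━━━━━━━━━━┓ ┠────────
 TabContainer                 ┃ ┃      ▼1
──────────────────────────────┨ ┃ HiHat··
[notes.txt]│ config.toml      ┃ ┃  Bass██
──────────────────────────────┃ ┃  Clap··
The system monitors configurat┃ ┃ Snare█·
The framework analyzes memory ┃ ┃   Tom··
The pipeline maintains log ent┃ ┃  Kick·█
                              ┃ ┃        
The algorithm transforms threa┃ ┃        
The pipeline validates data st┃ ┃        
The process transforms memory ┃ ┃        
━━━━━━━━━━━━━━━━━━━━━━━━━━━━━━┛ ┗━━━━━━━━
                                         
                                         
                                         


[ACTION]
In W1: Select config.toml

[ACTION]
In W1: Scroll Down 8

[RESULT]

                                         
                                         
                                         
                                         
                                         
                                ┏━━━━━━━━
                                ┃ MusicSe
━━━━━━━━━━━━━━━━━━━━━━━━━━━━━━┓ ┠────────
 TabContainer                 ┃ ┃      ▼1
──────────────────────────────┨ ┃ HiHat··
 notes.txt │[config.toml]     ┃ ┃  Bass██
──────────────────────────────┃ ┃  Clap··
[api]                         ┃ ┃ Snare█·
timeout = 60                  ┃ ┃   Tom··
                              ┃ ┃  Kick·█
                              ┃ ┃        
                              ┃ ┃        
                              ┃ ┃        
                              ┃ ┃        
━━━━━━━━━━━━━━━━━━━━━━━━━━━━━━┛ ┗━━━━━━━━
                                         
                                         
                                         


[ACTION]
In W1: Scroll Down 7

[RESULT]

                                         
                                         
                                         
                                         
                                         
                                ┏━━━━━━━━
                                ┃ MusicSe
━━━━━━━━━━━━━━━━━━━━━━━━━━━━━━┓ ┠────────
 TabContainer                 ┃ ┃      ▼1
──────────────────────────────┨ ┃ HiHat··
 notes.txt │[config.toml]     ┃ ┃  Bass██
──────────────────────────────┃ ┃  Clap··
timeout = 60                  ┃ ┃ Snare█·
                              ┃ ┃   Tom··
                              ┃ ┃  Kick·█
                              ┃ ┃        
                              ┃ ┃        
                              ┃ ┃        
                              ┃ ┃        
━━━━━━━━━━━━━━━━━━━━━━━━━━━━━━┛ ┗━━━━━━━━
                                         
                                         
                                         
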